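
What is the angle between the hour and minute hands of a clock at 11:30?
Hour hand position: 11 x 30 + 30 x 0.5 = 345 degrees
Minute hand position: 30 x 6 = 180 degrees
Difference: |345 - 180| = 165 degrees
The angle between the hands is 165 degrees

Final answer: 165 degrees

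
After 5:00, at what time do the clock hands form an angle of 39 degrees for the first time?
At t minutes past 5:00, the hour hand is at 30 x 5 + 0.5t degrees and the minute hand is at 6t degrees.
The smaller angle between them is 39 degrees when |30H - 5.5t| = 39 or |30H - 5.5t| = 321.
With H = 5, solve 30 x 5 - 5.5t = +/- target for each target:
  t = (30 x 5 - 39) / 5.5 = 20.18
  t = (30 x 5 + 39) / 5.5 = 34.36
  t = (30 x 5 - 321) / 5.5 = -31.09 (outside (0, 60))
  t = (30 x 5 + 321) / 5.5 = 85.64 (outside (0, 60))
Valid solutions in (0, 60): {20.18, 34.36} minutes.
The first occurrence is t = 20.18 minutes.
The hands form a 39-degree angle at 20.18 minutes past 5:00.

Final answer: 20.18 minutes past 5:00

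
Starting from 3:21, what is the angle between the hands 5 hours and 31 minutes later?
First find the time 5 hours and 31 minutes after 3:21.
Total minutes: 3 x 60 + 21 + 5 x 60 + 31 = 532.
532 mod 720 = 532 minutes = 8:52.
Now compute the angle at 8:52:
Hour hand: 8 x 30 + 52 x 0.5 = 266 degrees
Minute hand: 52 x 6 = 312 degrees
Difference: |266 - 312| = 46 degrees
The angle is 46 degrees

Final answer: 46 degrees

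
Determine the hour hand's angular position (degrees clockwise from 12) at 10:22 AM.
The hour hand moves 30 degrees per hour and 0.5 degrees per minute.
At 10:22: (10) x 30 + 22 x 0.5 = 300 + 11 = 311 degrees

Final answer: 311 degrees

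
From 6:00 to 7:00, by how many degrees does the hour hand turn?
The hour hand moves 0.5 degrees per minute.
Time elapsed: 7:00 - 6:00 = 60 minutes
Angular displacement: 60 x 0.5 = 30 degrees

Final answer: 30 degrees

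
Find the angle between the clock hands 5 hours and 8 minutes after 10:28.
First find the time 5 hours and 8 minutes after 10:28.
Total minutes: 10 x 60 + 28 + 5 x 60 + 8 = 936.
936 mod 720 = 216 minutes = 3:36.
Now compute the angle at 3:36:
Hour hand: 3 x 30 + 36 x 0.5 = 108 degrees
Minute hand: 36 x 6 = 216 degrees
Difference: |108 - 216| = 108 degrees
The angle is 108 degrees

Final answer: 108 degrees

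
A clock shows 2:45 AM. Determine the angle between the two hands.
Hour hand position: 2 x 30 + 45 x 0.5 = 82.5 degrees
Minute hand position: 45 x 6 = 270 degrees
Difference: |82.5 - 270| = 187.5 degrees
Since 187.5 > 180, the smaller angle is 360 - 187.5 = 172.5 degrees

Final answer: 172.5 degrees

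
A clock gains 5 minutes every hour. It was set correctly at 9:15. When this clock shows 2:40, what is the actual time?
For every 60 true minutes, the faulty clock advances 65 minutes, so 1 faulty-clock minute corresponds to 60/65 true minutes.
From 9:15 to 2:40 on the faulty dial is 325 minutes.
True elapsed: 325 x 60/65 = 300 minutes = 5 hours.
True time: 9:15 + 5 hours = 2:15.

Final answer: 2:15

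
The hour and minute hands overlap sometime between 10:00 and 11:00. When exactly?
The minute hand gains 5.5 degrees per minute on the hour hand.
At 10:00, the hour hand is at 300 degrees and the minute hand is at 0 degrees.
The gap is 300 degrees. Time to close: 300/5.5 = 60 x 10/11 = 54.55 minutes.
The hands overlap at 54.55 minutes past 10:00.

Final answer: 54.55 minutes past 10:00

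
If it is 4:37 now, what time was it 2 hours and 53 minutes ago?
Starting time: 4:37 = 277 total minutes past 12:00
Subtracting: 2 hours and 53 minutes = 173 minutes
277 - 173 = 104 minutes
= 1 hour and 44 minutes past 12:00 = 1:44

Final answer: 1:44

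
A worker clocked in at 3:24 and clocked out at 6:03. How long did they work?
From 3:24 to 6:03:
(6 x 60 + 3) - (3 x 60 + 24) = 363 - 204 = 159 minutes
= 2 hours and 39 minutes

Final answer: 2 hours and 39 minutes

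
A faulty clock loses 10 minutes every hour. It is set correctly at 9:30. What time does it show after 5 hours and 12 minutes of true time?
For every 60 true minutes, the faulty clock advances 60 - 10 = 50 minutes.
True elapsed: 5 hours and 12 minutes = 312 minutes.
Faulty clock advances: 312 x 50/60 = 260 minutes (drift: 52 minutes behind).
Shown time: 9:30 + 260 minutes = 1:50.

Final answer: 1:50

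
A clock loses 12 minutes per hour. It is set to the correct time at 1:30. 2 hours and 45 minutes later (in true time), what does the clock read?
For every 60 true minutes, the faulty clock advances 60 - 12 = 48 minutes.
True elapsed: 2 hours and 45 minutes = 165 minutes.
Faulty clock advances: 165 x 48/60 = 132 minutes (drift: 33 minutes behind).
Shown time: 1:30 + 132 minutes = 3:42.

Final answer: 3:42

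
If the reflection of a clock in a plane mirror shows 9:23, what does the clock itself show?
Reflection across the vertical (12-6) axis maps a hand at angle A degrees to (360 - A) degrees, which sends a reading of T minutes past 12:00 to (720 - T) minutes past 12:00.
Mirror reads 9:23 = 563 minutes past 12:00.
Actual time: (720 - 563) mod 720 = 157 minutes = 2:37.

Final answer: 2:37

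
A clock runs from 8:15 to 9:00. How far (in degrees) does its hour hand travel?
The hour hand moves 0.5 degrees per minute.
Time elapsed: 9:00 - 8:15 = 45 minutes
Angular displacement: 45 x 0.5 = 22.5 degrees

Final answer: 22.5 degrees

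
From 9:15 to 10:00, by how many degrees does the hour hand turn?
The hour hand moves 0.5 degrees per minute.
Time elapsed: 10:00 - 9:15 = 45 minutes
Angular displacement: 45 x 0.5 = 22.5 degrees

Final answer: 22.5 degrees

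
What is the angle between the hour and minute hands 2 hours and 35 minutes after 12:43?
First find the time 2 hours and 35 minutes after 12:43.
Total minutes: 12 x 60 + 43 + 2 x 60 + 35 = 918.
918 mod 720 = 198 minutes = 3:18.
Now compute the angle at 3:18:
Hour hand: 3 x 30 + 18 x 0.5 = 99 degrees
Minute hand: 18 x 6 = 108 degrees
Difference: |99 - 108| = 9 degrees
The angle is 9 degrees

Final answer: 9 degrees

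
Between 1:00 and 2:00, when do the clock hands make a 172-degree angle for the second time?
At t minutes past 1:00, the hour hand is at 30 x 1 + 0.5t degrees and the minute hand is at 6t degrees.
The smaller angle between them is 172 degrees when |30H - 5.5t| = 172 or |30H - 5.5t| = 188.
With H = 1, solve 30 x 1 - 5.5t = +/- target for each target:
  t = (30 x 1 - 172) / 5.5 = -25.82 (outside (0, 60))
  t = (30 x 1 + 172) / 5.5 = 36.73
  t = (30 x 1 - 188) / 5.5 = -28.73 (outside (0, 60))
  t = (30 x 1 + 188) / 5.5 = 39.64
Valid solutions in (0, 60): {36.73, 39.64} minutes.
The second occurrence is t = 39.64 minutes.
The hands form a 172-degree angle at 39.64 minutes past 1:00.

Final answer: 39.64 minutes past 1:00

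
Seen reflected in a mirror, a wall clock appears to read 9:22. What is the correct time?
Reflection across the vertical (12-6) axis maps a hand at angle A degrees to (360 - A) degrees, which sends a reading of T minutes past 12:00 to (720 - T) minutes past 12:00.
Mirror reads 9:22 = 562 minutes past 12:00.
Actual time: (720 - 562) mod 720 = 158 minutes = 2:38.

Final answer: 2:38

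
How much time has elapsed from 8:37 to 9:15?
From 8:37 to 9:15:
(9 x 60 + 15) - (8 x 60 + 37) = 555 - 517 = 38 minutes
= 38 minutes

Final answer: 38 minutes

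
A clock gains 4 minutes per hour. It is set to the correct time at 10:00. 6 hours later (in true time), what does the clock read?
For every 60 true minutes, the faulty clock advances 60 + 4 = 64 minutes.
True elapsed: 6 hours = 360 minutes.
Faulty clock advances: 360 x 64/60 = 384 minutes (drift: 24 minutes ahead).
Shown time: 10:00 + 384 minutes = 4:24.

Final answer: 4:24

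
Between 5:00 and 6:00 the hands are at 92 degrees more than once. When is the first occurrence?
At t minutes past 5:00, the hour hand is at 30 x 5 + 0.5t degrees and the minute hand is at 6t degrees.
The smaller angle between them is 92 degrees when |30H - 5.5t| = 92 or |30H - 5.5t| = 268.
With H = 5, solve 30 x 5 - 5.5t = +/- target for each target:
  t = (30 x 5 - 92) / 5.5 = 10.55
  t = (30 x 5 + 92) / 5.5 = 44
  t = (30 x 5 - 268) / 5.5 = -21.45 (outside (0, 60))
  t = (30 x 5 + 268) / 5.5 = 76 (outside (0, 60))
Valid solutions in (0, 60): {10.55, 44} minutes.
The first occurrence is t = 10.55 minutes.
The hands form a 92-degree angle at 10.55 minutes past 5:00.

Final answer: 10.55 minutes past 5:00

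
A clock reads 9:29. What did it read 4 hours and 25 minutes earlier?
Starting time: 9:29 = 569 total minutes past 12:00
Subtracting: 4 hours and 25 minutes = 265 minutes
569 - 265 = 304 minutes
= 5 hours and 4 minutes past 12:00 = 5:04

Final answer: 5:04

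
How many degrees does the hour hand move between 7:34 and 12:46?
The hour hand moves 0.5 degrees per minute.
Time elapsed: 12:46 - 7:34 = 312 minutes
Angular displacement: 312 x 0.5 = 156 degrees

Final answer: 156 degrees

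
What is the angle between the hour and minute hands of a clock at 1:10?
Hour hand position: 1 x 30 + 10 x 0.5 = 35 degrees
Minute hand position: 10 x 6 = 60 degrees
Difference: |35 - 60| = 25 degrees
The angle between the hands is 25 degrees

Final answer: 25 degrees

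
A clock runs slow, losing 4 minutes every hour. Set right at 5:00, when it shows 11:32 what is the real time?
For every 60 true minutes, the faulty clock advances 56 minutes, so 1 faulty-clock minute corresponds to 60/56 true minutes.
From 5:00 to 11:32 on the faulty dial is 392 minutes.
True elapsed: 392 x 60/56 = 420 minutes = 7 hours.
True time: 5:00 + 7 hours = 12:00.

Final answer: 12:00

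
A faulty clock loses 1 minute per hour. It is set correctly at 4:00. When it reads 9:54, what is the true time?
For every 60 true minutes, the faulty clock advances 59 minutes, so 1 faulty-clock minute corresponds to 60/59 true minutes.
From 4:00 to 9:54 on the faulty dial is 354 minutes.
True elapsed: 354 x 60/59 = 360 minutes = 6 hours.
True time: 4:00 + 6 hours = 10:00.

Final answer: 10:00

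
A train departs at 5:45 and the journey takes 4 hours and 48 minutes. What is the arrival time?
Starting time: 5:45
Adding 48 minutes to 45 minutes: 45 + 48 = 93 minutes = 1 hour and 33 minutes
Adding 4 hours: 5 + 4 + 1 (carry) = 10
Final time: 10:33

Final answer: 10:33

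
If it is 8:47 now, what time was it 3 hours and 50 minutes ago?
Starting time: 8:47 = 527 total minutes past 12:00
Subtracting: 3 hours and 50 minutes = 230 minutes
527 - 230 = 297 minutes
= 4 hours and 57 minutes past 12:00 = 4:57

Final answer: 4:57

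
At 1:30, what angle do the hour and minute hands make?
Hour hand position: 1 x 30 + 30 x 0.5 = 45 degrees
Minute hand position: 30 x 6 = 180 degrees
Difference: |45 - 180| = 135 degrees
The angle between the hands is 135 degrees

Final answer: 135 degrees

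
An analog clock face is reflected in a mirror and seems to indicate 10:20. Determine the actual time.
Reflection across the vertical (12-6) axis maps a hand at angle A degrees to (360 - A) degrees, which sends a reading of T minutes past 12:00 to (720 - T) minutes past 12:00.
Mirror reads 10:20 = 620 minutes past 12:00.
Actual time: (720 - 620) mod 720 = 100 minutes = 1:40.

Final answer: 1:40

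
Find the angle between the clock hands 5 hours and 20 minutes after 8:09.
First find the time 5 hours and 20 minutes after 8:09.
Total minutes: 8 x 60 + 9 + 5 x 60 + 20 = 809.
809 mod 720 = 89 minutes = 1:29.
Now compute the angle at 1:29:
Hour hand: 1 x 30 + 29 x 0.5 = 44.5 degrees
Minute hand: 29 x 6 = 174 degrees
Difference: |44.5 - 174| = 129.5 degrees
The angle is 129.5 degrees

Final answer: 129.5 degrees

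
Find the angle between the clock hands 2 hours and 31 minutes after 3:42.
First find the time 2 hours and 31 minutes after 3:42.
Total minutes: 3 x 60 + 42 + 2 x 60 + 31 = 373.
373 mod 720 = 373 minutes = 6:13.
Now compute the angle at 6:13:
Hour hand: 6 x 30 + 13 x 0.5 = 186.5 degrees
Minute hand: 13 x 6 = 78 degrees
Difference: |186.5 - 78| = 108.5 degrees
The angle is 108.5 degrees

Final answer: 108.5 degrees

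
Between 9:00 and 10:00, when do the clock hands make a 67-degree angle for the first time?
At t minutes past 9:00, the hour hand is at 30 x 9 + 0.5t degrees and the minute hand is at 6t degrees.
The smaller angle between them is 67 degrees when |30H - 5.5t| = 67 or |30H - 5.5t| = 293.
With H = 9, solve 30 x 9 - 5.5t = +/- target for each target:
  t = (30 x 9 - 67) / 5.5 = 36.91
  t = (30 x 9 + 67) / 5.5 = 61.27 (outside (0, 60))
  t = (30 x 9 - 293) / 5.5 = -4.18 (outside (0, 60))
  t = (30 x 9 + 293) / 5.5 = 102.36 (outside (0, 60))
Valid solutions in (0, 60): {36.91} minutes.
The first occurrence is t = 36.91 minutes.
The hands form a 67-degree angle at 36.91 minutes past 9:00.

Final answer: 36.91 minutes past 9:00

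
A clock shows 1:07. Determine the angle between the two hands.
Hour hand position: 1 x 30 + 7 x 0.5 = 33.5 degrees
Minute hand position: 7 x 6 = 42 degrees
Difference: |33.5 - 42| = 8.5 degrees
The angle between the hands is 8.5 degrees

Final answer: 8.5 degrees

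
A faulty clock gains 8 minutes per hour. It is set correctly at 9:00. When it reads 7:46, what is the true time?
For every 60 true minutes, the faulty clock advances 68 minutes, so 1 faulty-clock minute corresponds to 60/68 true minutes.
From 9:00 to 7:46 on the faulty dial is 646 minutes.
True elapsed: 646 x 60/68 = 570 minutes = 9 hours and 30 minutes.
True time: 9:00 + 9 hours and 30 minutes = 6:30.

Final answer: 6:30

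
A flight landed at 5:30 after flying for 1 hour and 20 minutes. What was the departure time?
Starting time: 5:30 = 330 total minutes past 12:00
Subtracting: 1 hour and 20 minutes = 80 minutes
330 - 80 = 250 minutes
= 4 hours and 10 minutes past 12:00 = 4:10

Final answer: 4:10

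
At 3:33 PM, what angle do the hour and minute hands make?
Hour hand position: 3 x 30 + 33 x 0.5 = 106.5 degrees
Minute hand position: 33 x 6 = 198 degrees
Difference: |106.5 - 198| = 91.5 degrees
The angle between the hands is 91.5 degrees

Final answer: 91.5 degrees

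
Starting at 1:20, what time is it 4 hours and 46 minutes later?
Starting time: 1:20
Adding 46 minutes to 20 minutes: 20 + 46 = 66 minutes = 1 hour and 6 minutes
Adding 4 hours: 1 + 4 + 1 (carry) = 6
Final time: 6:06

Final answer: 6:06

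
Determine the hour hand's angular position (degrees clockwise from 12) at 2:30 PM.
The hour hand moves 30 degrees per hour and 0.5 degrees per minute.
At 2:30: (2) x 30 + 30 x 0.5 = 60 + 15 = 75 degrees

Final answer: 75 degrees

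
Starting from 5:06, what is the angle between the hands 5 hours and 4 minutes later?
First find the time 5 hours and 4 minutes after 5:06.
Total minutes: 5 x 60 + 6 + 5 x 60 + 4 = 610.
610 mod 720 = 610 minutes = 10:10.
Now compute the angle at 10:10:
Hour hand: 10 x 30 + 10 x 0.5 = 305 degrees
Minute hand: 10 x 6 = 60 degrees
Difference: |305 - 60| = 245 degrees
Smaller angle: 360 - 245 = 115 degrees

Final answer: 115 degrees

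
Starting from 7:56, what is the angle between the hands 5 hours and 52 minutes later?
First find the time 5 hours and 52 minutes after 7:56.
Total minutes: 7 x 60 + 56 + 5 x 60 + 52 = 828.
828 mod 720 = 108 minutes = 1:48.
Now compute the angle at 1:48:
Hour hand: 1 x 30 + 48 x 0.5 = 54 degrees
Minute hand: 48 x 6 = 288 degrees
Difference: |54 - 288| = 234 degrees
Smaller angle: 360 - 234 = 126 degrees

Final answer: 126 degrees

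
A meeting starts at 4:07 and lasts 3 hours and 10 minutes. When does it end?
Starting time: 4:07
Adding 10 minutes to 7 minutes: 7 + 10 = 17 minutes
Adding 3 hours: 4 + 3 = 7
Final time: 7:17

Final answer: 7:17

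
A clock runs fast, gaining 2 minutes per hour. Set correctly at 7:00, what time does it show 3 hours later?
For every 60 true minutes, the faulty clock advances 60 + 2 = 62 minutes.
True elapsed: 3 hours = 180 minutes.
Faulty clock advances: 180 x 62/60 = 186 minutes (drift: 6 minutes ahead).
Shown time: 7:00 + 186 minutes = 10:06.

Final answer: 10:06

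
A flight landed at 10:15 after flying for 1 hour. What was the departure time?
Starting time: 10:15 = 615 total minutes past 12:00
Subtracting: 1 hour = 60 minutes
615 - 60 = 555 minutes
= 9 hours and 15 minutes past 12:00 = 9:15

Final answer: 9:15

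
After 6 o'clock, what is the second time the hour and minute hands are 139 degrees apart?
At t minutes past 6:00, the hour hand is at 30 x 6 + 0.5t degrees and the minute hand is at 6t degrees.
The smaller angle between them is 139 degrees when |30H - 5.5t| = 139 or |30H - 5.5t| = 221.
With H = 6, solve 30 x 6 - 5.5t = +/- target for each target:
  t = (30 x 6 - 139) / 5.5 = 7.45
  t = (30 x 6 + 139) / 5.5 = 58
  t = (30 x 6 - 221) / 5.5 = -7.45 (outside (0, 60))
  t = (30 x 6 + 221) / 5.5 = 72.91 (outside (0, 60))
Valid solutions in (0, 60): {7.45, 58} minutes.
The second occurrence is t = 58 minutes.
The hands form a 139-degree angle at 58 minutes past 6:00.

Final answer: 58 minutes past 6:00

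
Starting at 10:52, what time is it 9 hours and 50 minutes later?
Starting time: 10:52
Adding 50 minutes to 52 minutes: 52 + 50 = 102 minutes = 1 hour and 42 minutes
Adding 9 hours: 10 + 9 + 1 (carry) = 20 - 12 = 8
Final time: 8:42

Final answer: 8:42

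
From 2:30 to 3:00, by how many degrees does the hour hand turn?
The hour hand moves 0.5 degrees per minute.
Time elapsed: 3:00 - 2:30 = 30 minutes
Angular displacement: 30 x 0.5 = 15 degrees

Final answer: 15 degrees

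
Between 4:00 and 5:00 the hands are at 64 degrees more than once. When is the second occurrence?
At t minutes past 4:00, the hour hand is at 30 x 4 + 0.5t degrees and the minute hand is at 6t degrees.
The smaller angle between them is 64 degrees when |30H - 5.5t| = 64 or |30H - 5.5t| = 296.
With H = 4, solve 30 x 4 - 5.5t = +/- target for each target:
  t = (30 x 4 - 64) / 5.5 = 10.18
  t = (30 x 4 + 64) / 5.5 = 33.45
  t = (30 x 4 - 296) / 5.5 = -32 (outside (0, 60))
  t = (30 x 4 + 296) / 5.5 = 75.64 (outside (0, 60))
Valid solutions in (0, 60): {10.18, 33.45} minutes.
The second occurrence is t = 33.45 minutes.
The hands form a 64-degree angle at 33.45 minutes past 4:00.

Final answer: 33.45 minutes past 4:00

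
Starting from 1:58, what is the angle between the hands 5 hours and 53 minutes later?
First find the time 5 hours and 53 minutes after 1:58.
Total minutes: 1 x 60 + 58 + 5 x 60 + 53 = 471.
471 mod 720 = 471 minutes = 7:51.
Now compute the angle at 7:51:
Hour hand: 7 x 30 + 51 x 0.5 = 235.5 degrees
Minute hand: 51 x 6 = 306 degrees
Difference: |235.5 - 306| = 70.5 degrees
The angle is 70.5 degrees

Final answer: 70.5 degrees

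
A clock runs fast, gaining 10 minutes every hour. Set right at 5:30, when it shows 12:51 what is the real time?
For every 60 true minutes, the faulty clock advances 70 minutes, so 1 faulty-clock minute corresponds to 60/70 true minutes.
From 5:30 to 12:51 on the faulty dial is 441 minutes.
True elapsed: 441 x 60/70 = 378 minutes = 6 hours and 18 minutes.
True time: 5:30 + 6 hours and 18 minutes = 11:48.

Final answer: 11:48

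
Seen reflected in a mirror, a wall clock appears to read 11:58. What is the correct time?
Reflection across the vertical (12-6) axis maps a hand at angle A degrees to (360 - A) degrees, which sends a reading of T minutes past 12:00 to (720 - T) minutes past 12:00.
Mirror reads 11:58 = 718 minutes past 12:00.
Actual time: (720 - 718) mod 720 = 2 minutes = 12:02.

Final answer: 12:02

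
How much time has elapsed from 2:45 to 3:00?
From 2:45 to 3:00:
(3 x 60 + 0) - (2 x 60 + 45) = 180 - 165 = 15 minutes
= 15 minutes

Final answer: 15 minutes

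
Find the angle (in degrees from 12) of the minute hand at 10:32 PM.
The minute hand moves 6 degrees per minute.
At 10:32: 32 x 6 = 192 degrees

Final answer: 192 degrees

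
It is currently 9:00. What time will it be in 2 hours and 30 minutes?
Starting time: 9:00
Adding 30 minutes to 0 minutes: 0 + 30 = 30 minutes
Adding 2 hours: 9 + 2 = 11
Final time: 11:30

Final answer: 11:30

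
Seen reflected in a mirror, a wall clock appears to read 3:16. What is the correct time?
Reflection across the vertical (12-6) axis maps a hand at angle A degrees to (360 - A) degrees, which sends a reading of T minutes past 12:00 to (720 - T) minutes past 12:00.
Mirror reads 3:16 = 196 minutes past 12:00.
Actual time: (720 - 196) mod 720 = 524 minutes = 8:44.

Final answer: 8:44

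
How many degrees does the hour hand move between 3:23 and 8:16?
The hour hand moves 0.5 degrees per minute.
Time elapsed: 8:16 - 3:23 = 293 minutes
Angular displacement: 293 x 0.5 = 146.5 degrees

Final answer: 146.5 degrees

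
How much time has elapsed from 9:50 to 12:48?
From 9:50 to 12:48:
(12 x 60 + 48) - (9 x 60 + 50) = 768 - 590 = 178 minutes
= 2 hours and 58 minutes

Final answer: 2 hours and 58 minutes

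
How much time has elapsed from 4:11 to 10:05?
From 4:11 to 10:05:
(10 x 60 + 5) - (4 x 60 + 11) = 605 - 251 = 354 minutes
= 5 hours and 54 minutes

Final answer: 5 hours and 54 minutes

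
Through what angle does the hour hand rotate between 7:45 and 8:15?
The hour hand moves 0.5 degrees per minute.
Time elapsed: 8:15 - 7:45 = 30 minutes
Angular displacement: 30 x 0.5 = 15 degrees

Final answer: 15 degrees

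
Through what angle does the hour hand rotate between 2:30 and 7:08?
The hour hand moves 0.5 degrees per minute.
Time elapsed: 7:08 - 2:30 = 278 minutes
Angular displacement: 278 x 0.5 = 139 degrees

Final answer: 139 degrees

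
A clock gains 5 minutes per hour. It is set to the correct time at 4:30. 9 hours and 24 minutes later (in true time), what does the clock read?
For every 60 true minutes, the faulty clock advances 60 + 5 = 65 minutes.
True elapsed: 9 hours and 24 minutes = 564 minutes.
Faulty clock advances: 564 x 65/60 = 611 minutes (drift: 47 minutes ahead).
Shown time: 4:30 + 611 minutes = 2:41.

Final answer: 2:41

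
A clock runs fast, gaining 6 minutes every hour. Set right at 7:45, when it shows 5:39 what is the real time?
For every 60 true minutes, the faulty clock advances 66 minutes, so 1 faulty-clock minute corresponds to 60/66 true minutes.
From 7:45 to 5:39 on the faulty dial is 594 minutes.
True elapsed: 594 x 60/66 = 540 minutes = 9 hours.
True time: 7:45 + 9 hours = 4:45.

Final answer: 4:45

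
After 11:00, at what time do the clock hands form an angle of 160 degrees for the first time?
At t minutes past 11:00, the hour hand is at 30 x 11 + 0.5t degrees and the minute hand is at 6t degrees.
The smaller angle between them is 160 degrees when |30H - 5.5t| = 160 or |30H - 5.5t| = 200.
With H = 11, solve 30 x 11 - 5.5t = +/- target for each target:
  t = (30 x 11 - 160) / 5.5 = 30.91
  t = (30 x 11 + 160) / 5.5 = 89.09 (outside (0, 60))
  t = (30 x 11 - 200) / 5.5 = 23.64
  t = (30 x 11 + 200) / 5.5 = 96.36 (outside (0, 60))
Valid solutions in (0, 60): {23.64, 30.91} minutes.
The first occurrence is t = 23.64 minutes.
The hands form a 160-degree angle at 23.64 minutes past 11:00.

Final answer: 23.64 minutes past 11:00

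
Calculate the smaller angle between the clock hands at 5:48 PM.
Hour hand position: 5 x 30 + 48 x 0.5 = 174 degrees
Minute hand position: 48 x 6 = 288 degrees
Difference: |174 - 288| = 114 degrees
The angle between the hands is 114 degrees

Final answer: 114 degrees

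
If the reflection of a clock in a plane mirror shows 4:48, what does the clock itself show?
Reflection across the vertical (12-6) axis maps a hand at angle A degrees to (360 - A) degrees, which sends a reading of T minutes past 12:00 to (720 - T) minutes past 12:00.
Mirror reads 4:48 = 288 minutes past 12:00.
Actual time: (720 - 288) mod 720 = 432 minutes = 7:12.

Final answer: 7:12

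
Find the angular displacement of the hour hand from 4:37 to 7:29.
The hour hand moves 0.5 degrees per minute.
Time elapsed: 7:29 - 4:37 = 172 minutes
Angular displacement: 172 x 0.5 = 86 degrees

Final answer: 86 degrees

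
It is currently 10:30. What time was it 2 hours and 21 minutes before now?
Starting time: 10:30 = 630 total minutes past 12:00
Subtracting: 2 hours and 21 minutes = 141 minutes
630 - 141 = 489 minutes
= 8 hours and 9 minutes past 12:00 = 8:09

Final answer: 8:09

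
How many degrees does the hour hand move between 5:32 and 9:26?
The hour hand moves 0.5 degrees per minute.
Time elapsed: 9:26 - 5:32 = 234 minutes
Angular displacement: 234 x 0.5 = 117 degrees

Final answer: 117 degrees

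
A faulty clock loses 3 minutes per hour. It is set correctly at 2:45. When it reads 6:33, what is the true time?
For every 60 true minutes, the faulty clock advances 57 minutes, so 1 faulty-clock minute corresponds to 60/57 true minutes.
From 2:45 to 6:33 on the faulty dial is 228 minutes.
True elapsed: 228 x 60/57 = 240 minutes = 4 hours.
True time: 2:45 + 4 hours = 6:45.

Final answer: 6:45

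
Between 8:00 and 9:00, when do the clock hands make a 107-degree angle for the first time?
At t minutes past 8:00, the hour hand is at 30 x 8 + 0.5t degrees and the minute hand is at 6t degrees.
The smaller angle between them is 107 degrees when |30H - 5.5t| = 107 or |30H - 5.5t| = 253.
With H = 8, solve 30 x 8 - 5.5t = +/- target for each target:
  t = (30 x 8 - 107) / 5.5 = 24.18
  t = (30 x 8 + 107) / 5.5 = 63.09 (outside (0, 60))
  t = (30 x 8 - 253) / 5.5 = -2.36 (outside (0, 60))
  t = (30 x 8 + 253) / 5.5 = 89.64 (outside (0, 60))
Valid solutions in (0, 60): {24.18} minutes.
The first occurrence is t = 24.18 minutes.
The hands form a 107-degree angle at 24.18 minutes past 8:00.

Final answer: 24.18 minutes past 8:00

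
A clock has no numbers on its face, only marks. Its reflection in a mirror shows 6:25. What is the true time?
Reflection across the vertical (12-6) axis maps a hand at angle A degrees to (360 - A) degrees, which sends a reading of T minutes past 12:00 to (720 - T) minutes past 12:00.
Mirror reads 6:25 = 385 minutes past 12:00.
Actual time: (720 - 385) mod 720 = 335 minutes = 5:35.

Final answer: 5:35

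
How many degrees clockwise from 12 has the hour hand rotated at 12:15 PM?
The hour hand moves 30 degrees per hour and 0.5 degrees per minute.
At 12:15: (0) x 30 + 15 x 0.5 = 0 + 7.5 = 7.5 degrees

Final answer: 7.5 degrees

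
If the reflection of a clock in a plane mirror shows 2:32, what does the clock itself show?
Reflection across the vertical (12-6) axis maps a hand at angle A degrees to (360 - A) degrees, which sends a reading of T minutes past 12:00 to (720 - T) minutes past 12:00.
Mirror reads 2:32 = 152 minutes past 12:00.
Actual time: (720 - 152) mod 720 = 568 minutes = 9:28.

Final answer: 9:28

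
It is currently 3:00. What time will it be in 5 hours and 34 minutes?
Starting time: 3:00
Adding 34 minutes to 0 minutes: 0 + 34 = 34 minutes
Adding 5 hours: 3 + 5 = 8
Final time: 8:34

Final answer: 8:34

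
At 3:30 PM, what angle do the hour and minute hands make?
Hour hand position: 3 x 30 + 30 x 0.5 = 105 degrees
Minute hand position: 30 x 6 = 180 degrees
Difference: |105 - 180| = 75 degrees
The angle between the hands is 75 degrees

Final answer: 75 degrees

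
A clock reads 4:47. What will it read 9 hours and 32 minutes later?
Starting time: 4:47
Adding 32 minutes to 47 minutes: 47 + 32 = 79 minutes = 1 hour and 19 minutes
Adding 9 hours: 4 + 9 + 1 (carry) = 14 - 12 = 2
Final time: 2:19

Final answer: 2:19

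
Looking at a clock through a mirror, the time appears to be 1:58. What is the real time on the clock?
Reflection across the vertical (12-6) axis maps a hand at angle A degrees to (360 - A) degrees, which sends a reading of T minutes past 12:00 to (720 - T) minutes past 12:00.
Mirror reads 1:58 = 118 minutes past 12:00.
Actual time: (720 - 118) mod 720 = 602 minutes = 10:02.

Final answer: 10:02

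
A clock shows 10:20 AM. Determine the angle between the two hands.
Hour hand position: 10 x 30 + 20 x 0.5 = 310 degrees
Minute hand position: 20 x 6 = 120 degrees
Difference: |310 - 120| = 190 degrees
Since 190 > 180, the smaller angle is 360 - 190 = 170 degrees

Final answer: 170 degrees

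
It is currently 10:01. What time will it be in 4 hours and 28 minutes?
Starting time: 10:01
Adding 28 minutes to 1 minute: 1 + 28 = 29 minutes
Adding 4 hours: 10 + 4 = 14 - 12 = 2
Final time: 2:29

Final answer: 2:29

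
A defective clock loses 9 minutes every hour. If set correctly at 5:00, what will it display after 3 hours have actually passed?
For every 60 true minutes, the faulty clock advances 60 - 9 = 51 minutes.
True elapsed: 3 hours = 180 minutes.
Faulty clock advances: 180 x 51/60 = 153 minutes (drift: 27 minutes behind).
Shown time: 5:00 + 153 minutes = 7:33.

Final answer: 7:33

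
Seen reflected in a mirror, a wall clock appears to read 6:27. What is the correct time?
Reflection across the vertical (12-6) axis maps a hand at angle A degrees to (360 - A) degrees, which sends a reading of T minutes past 12:00 to (720 - T) minutes past 12:00.
Mirror reads 6:27 = 387 minutes past 12:00.
Actual time: (720 - 387) mod 720 = 333 minutes = 5:33.

Final answer: 5:33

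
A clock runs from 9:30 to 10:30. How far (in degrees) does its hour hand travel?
The hour hand moves 0.5 degrees per minute.
Time elapsed: 10:30 - 9:30 = 60 minutes
Angular displacement: 60 x 0.5 = 30 degrees

Final answer: 30 degrees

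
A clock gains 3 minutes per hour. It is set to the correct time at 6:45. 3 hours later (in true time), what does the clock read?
For every 60 true minutes, the faulty clock advances 60 + 3 = 63 minutes.
True elapsed: 3 hours = 180 minutes.
Faulty clock advances: 180 x 63/60 = 189 minutes (drift: 9 minutes ahead).
Shown time: 6:45 + 189 minutes = 9:54.

Final answer: 9:54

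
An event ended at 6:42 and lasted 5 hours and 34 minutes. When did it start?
Starting time: 6:42 = 402 total minutes past 12:00
Subtracting: 5 hours and 34 minutes = 334 minutes
402 - 334 = 68 minutes
= 1 hour and 8 minutes past 12:00 = 1:08

Final answer: 1:08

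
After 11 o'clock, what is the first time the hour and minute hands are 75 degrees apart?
At t minutes past 11:00, the hour hand is at 30 x 11 + 0.5t degrees and the minute hand is at 6t degrees.
The smaller angle between them is 75 degrees when |30H - 5.5t| = 75 or |30H - 5.5t| = 285.
With H = 11, solve 30 x 11 - 5.5t = +/- target for each target:
  t = (30 x 11 - 75) / 5.5 = 46.36
  t = (30 x 11 + 75) / 5.5 = 73.64 (outside (0, 60))
  t = (30 x 11 - 285) / 5.5 = 8.18
  t = (30 x 11 + 285) / 5.5 = 111.82 (outside (0, 60))
Valid solutions in (0, 60): {8.18, 46.36} minutes.
The first occurrence is t = 8.18 minutes.
The hands form a 75-degree angle at 8.18 minutes past 11:00.

Final answer: 8.18 minutes past 11:00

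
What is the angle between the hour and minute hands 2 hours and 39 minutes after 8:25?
First find the time 2 hours and 39 minutes after 8:25.
Total minutes: 8 x 60 + 25 + 2 x 60 + 39 = 664.
664 mod 720 = 664 minutes = 11:04.
Now compute the angle at 11:04:
Hour hand: 11 x 30 + 4 x 0.5 = 332 degrees
Minute hand: 4 x 6 = 24 degrees
Difference: |332 - 24| = 308 degrees
Smaller angle: 360 - 308 = 52 degrees

Final answer: 52 degrees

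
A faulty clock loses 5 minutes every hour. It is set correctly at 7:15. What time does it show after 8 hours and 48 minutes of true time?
For every 60 true minutes, the faulty clock advances 60 - 5 = 55 minutes.
True elapsed: 8 hours and 48 minutes = 528 minutes.
Faulty clock advances: 528 x 55/60 = 484 minutes (drift: 44 minutes behind).
Shown time: 7:15 + 484 minutes = 3:19.

Final answer: 3:19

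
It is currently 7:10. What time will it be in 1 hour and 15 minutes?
Starting time: 7:10
Adding 15 minutes to 10 minutes: 10 + 15 = 25 minutes
Adding 1 hour: 7 + 1 = 8
Final time: 8:25

Final answer: 8:25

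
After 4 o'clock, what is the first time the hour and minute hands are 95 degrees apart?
At t minutes past 4:00, the hour hand is at 30 x 4 + 0.5t degrees and the minute hand is at 6t degrees.
The smaller angle between them is 95 degrees when |30H - 5.5t| = 95 or |30H - 5.5t| = 265.
With H = 4, solve 30 x 4 - 5.5t = +/- target for each target:
  t = (30 x 4 - 95) / 5.5 = 4.55
  t = (30 x 4 + 95) / 5.5 = 39.09
  t = (30 x 4 - 265) / 5.5 = -26.36 (outside (0, 60))
  t = (30 x 4 + 265) / 5.5 = 70 (outside (0, 60))
Valid solutions in (0, 60): {4.55, 39.09} minutes.
The first occurrence is t = 4.55 minutes.
The hands form a 95-degree angle at 4.55 minutes past 4:00.

Final answer: 4.55 minutes past 4:00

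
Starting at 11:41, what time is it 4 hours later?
Starting time: 11:41
Adding 0 minutes to 41 minutes: 41 + 0 = 41 minutes
Adding 4 hours: 11 + 4 = 15 - 12 = 3
Final time: 3:41

Final answer: 3:41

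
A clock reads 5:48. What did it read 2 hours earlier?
Starting time: 5:48 = 348 total minutes past 12:00
Subtracting: 2 hours = 120 minutes
348 - 120 = 228 minutes
= 3 hours and 48 minutes past 12:00 = 3:48

Final answer: 3:48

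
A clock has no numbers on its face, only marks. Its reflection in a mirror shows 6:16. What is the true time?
Reflection across the vertical (12-6) axis maps a hand at angle A degrees to (360 - A) degrees, which sends a reading of T minutes past 12:00 to (720 - T) minutes past 12:00.
Mirror reads 6:16 = 376 minutes past 12:00.
Actual time: (720 - 376) mod 720 = 344 minutes = 5:44.

Final answer: 5:44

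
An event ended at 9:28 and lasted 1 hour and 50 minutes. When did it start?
Starting time: 9:28 = 568 total minutes past 12:00
Subtracting: 1 hour and 50 minutes = 110 minutes
568 - 110 = 458 minutes
= 7 hours and 38 minutes past 12:00 = 7:38

Final answer: 7:38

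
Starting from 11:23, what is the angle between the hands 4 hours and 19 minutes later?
First find the time 4 hours and 19 minutes after 11:23.
Total minutes: 11 x 60 + 23 + 4 x 60 + 19 = 942.
942 mod 720 = 222 minutes = 3:42.
Now compute the angle at 3:42:
Hour hand: 3 x 30 + 42 x 0.5 = 111 degrees
Minute hand: 42 x 6 = 252 degrees
Difference: |111 - 252| = 141 degrees
The angle is 141 degrees

Final answer: 141 degrees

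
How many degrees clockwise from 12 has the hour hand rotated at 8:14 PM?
The hour hand moves 30 degrees per hour and 0.5 degrees per minute.
At 8:14: (8) x 30 + 14 x 0.5 = 240 + 7 = 247 degrees

Final answer: 247 degrees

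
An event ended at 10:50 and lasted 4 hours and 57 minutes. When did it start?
Starting time: 10:50 = 650 total minutes past 12:00
Subtracting: 4 hours and 57 minutes = 297 minutes
650 - 297 = 353 minutes
= 5 hours and 53 minutes past 12:00 = 5:53

Final answer: 5:53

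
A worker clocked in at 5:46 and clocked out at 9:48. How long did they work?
From 5:46 to 9:48:
(9 x 60 + 48) - (5 x 60 + 46) = 588 - 346 = 242 minutes
= 4 hours and 2 minutes

Final answer: 4 hours and 2 minutes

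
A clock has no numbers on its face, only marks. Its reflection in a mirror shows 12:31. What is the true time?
Reflection across the vertical (12-6) axis maps a hand at angle A degrees to (360 - A) degrees, which sends a reading of T minutes past 12:00 to (720 - T) minutes past 12:00.
Mirror reads 12:31 = 31 minutes past 12:00.
Actual time: (720 - 31) mod 720 = 689 minutes = 11:29.

Final answer: 11:29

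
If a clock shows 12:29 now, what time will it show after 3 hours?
Starting time: 12:29
Adding 0 minutes to 29 minutes: 29 + 0 = 29 minutes
Adding 3 hours: 12 + 3 = 15 - 12 = 3
Final time: 3:29

Final answer: 3:29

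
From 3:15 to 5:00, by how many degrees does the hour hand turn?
The hour hand moves 0.5 degrees per minute.
Time elapsed: 5:00 - 3:15 = 105 minutes
Angular displacement: 105 x 0.5 = 52.5 degrees

Final answer: 52.5 degrees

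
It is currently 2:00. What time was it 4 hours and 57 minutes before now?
Starting time: 2:00 = 120 total minutes past 12:00
Subtracting: 4 hours and 57 minutes = 297 minutes
120 - 297 = -177 (negative, add 12 hours = 720) = 543 minutes
= 9 hours and 3 minutes past 12:00 = 9:03

Final answer: 9:03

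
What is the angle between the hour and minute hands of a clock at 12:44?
Hour hand position: 0 x 30 + 44 x 0.5 = 22 degrees
Minute hand position: 44 x 6 = 264 degrees
Difference: |22 - 264| = 242 degrees
Since 242 > 180, the smaller angle is 360 - 242 = 118 degrees

Final answer: 118 degrees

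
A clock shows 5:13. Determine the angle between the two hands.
Hour hand position: 5 x 30 + 13 x 0.5 = 156.5 degrees
Minute hand position: 13 x 6 = 78 degrees
Difference: |156.5 - 78| = 78.5 degrees
The angle between the hands is 78.5 degrees

Final answer: 78.5 degrees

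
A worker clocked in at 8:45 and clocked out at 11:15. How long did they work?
From 8:45 to 11:15:
(11 x 60 + 15) - (8 x 60 + 45) = 675 - 525 = 150 minutes
= 2 hours and 30 minutes

Final answer: 2 hours and 30 minutes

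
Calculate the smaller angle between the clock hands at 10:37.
Hour hand position: 10 x 30 + 37 x 0.5 = 318.5 degrees
Minute hand position: 37 x 6 = 222 degrees
Difference: |318.5 - 222| = 96.5 degrees
The angle between the hands is 96.5 degrees

Final answer: 96.5 degrees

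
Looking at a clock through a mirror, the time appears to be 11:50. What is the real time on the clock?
Reflection across the vertical (12-6) axis maps a hand at angle A degrees to (360 - A) degrees, which sends a reading of T minutes past 12:00 to (720 - T) minutes past 12:00.
Mirror reads 11:50 = 710 minutes past 12:00.
Actual time: (720 - 710) mod 720 = 10 minutes = 12:10.

Final answer: 12:10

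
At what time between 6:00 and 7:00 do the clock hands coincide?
The minute hand gains 5.5 degrees per minute on the hour hand.
At 6:00, the hour hand is at 180 degrees and the minute hand is at 0 degrees.
The gap is 180 degrees. Time to close: 180/5.5 = 60 x 6/11 = 32.73 minutes.
The hands overlap at 32.73 minutes past 6:00.

Final answer: 32.73 minutes past 6:00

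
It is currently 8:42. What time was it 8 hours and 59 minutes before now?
Starting time: 8:42 = 522 total minutes past 12:00
Subtracting: 8 hours and 59 minutes = 539 minutes
522 - 539 = -17 (negative, add 12 hours = 720) = 703 minutes
= 11 hours and 43 minutes past 12:00 = 11:43

Final answer: 11:43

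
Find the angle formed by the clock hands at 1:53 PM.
Hour hand position: 1 x 30 + 53 x 0.5 = 56.5 degrees
Minute hand position: 53 x 6 = 318 degrees
Difference: |56.5 - 318| = 261.5 degrees
Since 261.5 > 180, the smaller angle is 360 - 261.5 = 98.5 degrees

Final answer: 98.5 degrees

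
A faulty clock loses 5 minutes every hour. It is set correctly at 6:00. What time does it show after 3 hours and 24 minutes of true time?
For every 60 true minutes, the faulty clock advances 60 - 5 = 55 minutes.
True elapsed: 3 hours and 24 minutes = 204 minutes.
Faulty clock advances: 204 x 55/60 = 187 minutes (drift: 17 minutes behind).
Shown time: 6:00 + 187 minutes = 9:07.

Final answer: 9:07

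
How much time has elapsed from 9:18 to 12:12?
From 9:18 to 12:12:
(12 x 60 + 12) - (9 x 60 + 18) = 732 - 558 = 174 minutes
= 2 hours and 54 minutes

Final answer: 2 hours and 54 minutes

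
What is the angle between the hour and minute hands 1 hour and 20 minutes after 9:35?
First find the time 1 hour and 20 minutes after 9:35.
Total minutes: 9 x 60 + 35 + 1 x 60 + 20 = 655.
655 mod 720 = 655 minutes = 10:55.
Now compute the angle at 10:55:
Hour hand: 10 x 30 + 55 x 0.5 = 327.5 degrees
Minute hand: 55 x 6 = 330 degrees
Difference: |327.5 - 330| = 2.5 degrees
The angle is 2.5 degrees

Final answer: 2.5 degrees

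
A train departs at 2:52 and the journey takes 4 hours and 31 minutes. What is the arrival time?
Starting time: 2:52
Adding 31 minutes to 52 minutes: 52 + 31 = 83 minutes = 1 hour and 23 minutes
Adding 4 hours: 2 + 4 + 1 (carry) = 7
Final time: 7:23

Final answer: 7:23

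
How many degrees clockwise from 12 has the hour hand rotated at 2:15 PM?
The hour hand moves 30 degrees per hour and 0.5 degrees per minute.
At 2:15: (2) x 30 + 15 x 0.5 = 60 + 7.5 = 67.5 degrees

Final answer: 67.5 degrees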